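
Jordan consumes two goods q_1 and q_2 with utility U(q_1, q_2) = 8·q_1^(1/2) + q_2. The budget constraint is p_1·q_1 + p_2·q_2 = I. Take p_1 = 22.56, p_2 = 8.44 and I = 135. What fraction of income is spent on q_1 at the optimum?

MU_q_1 = 4/√q_1, MU_q_2 = 1. Tangency: 4/√q_1 = p_1/p_2.
Solve: √q_1 = 4·p_2/p_1, so q_1*(p_1,p_2) = (4·p_2/p_1)², and q_2* = (I − p_1·q_1*)/p_2.
Plugging in: q_1* = (4·8.44/22.56)² = 2.2394, q_2* = 10.0094.
Expenditure on q_1: 22.56·2.2394 = 50.5203; share = 0.3742.

share on q_1 = 0.3742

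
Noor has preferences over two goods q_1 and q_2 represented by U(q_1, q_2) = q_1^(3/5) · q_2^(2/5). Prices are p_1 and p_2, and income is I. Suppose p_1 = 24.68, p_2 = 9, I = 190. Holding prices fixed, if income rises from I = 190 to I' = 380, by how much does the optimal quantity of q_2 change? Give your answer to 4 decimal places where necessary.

Δq_2* = 8.4444

At p_1=24.68, p_2=9, I=190: q_2* = 0.4·190/9 = 8.4444.
At I' = 380: q_2* = 16.8889. Change: 16.8889 − 8.4444 = 8.4444.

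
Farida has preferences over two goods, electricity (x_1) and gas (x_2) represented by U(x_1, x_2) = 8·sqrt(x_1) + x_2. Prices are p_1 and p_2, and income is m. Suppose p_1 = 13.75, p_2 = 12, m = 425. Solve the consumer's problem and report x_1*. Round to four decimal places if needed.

x_1* = 12.1864

MU_x_1 = 4/√x_1, MU_x_2 = 1. Tangency: 4/√x_1 = p_1/p_2.
Thus x_1* = (4·p_2/p_1)² — independent of m — with the rest of income spent on x_2.
Plugging in: x_1* = (4·12/13.75)² = 12.1864.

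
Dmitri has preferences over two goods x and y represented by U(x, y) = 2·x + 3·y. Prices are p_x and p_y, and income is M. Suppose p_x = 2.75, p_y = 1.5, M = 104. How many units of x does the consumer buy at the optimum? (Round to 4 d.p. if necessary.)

y gives more utility per dollar, so spend all income on y: y* = M/p_y, x* = 0.
Numerically: x* = 0, y* = 69.3333.

x* = 0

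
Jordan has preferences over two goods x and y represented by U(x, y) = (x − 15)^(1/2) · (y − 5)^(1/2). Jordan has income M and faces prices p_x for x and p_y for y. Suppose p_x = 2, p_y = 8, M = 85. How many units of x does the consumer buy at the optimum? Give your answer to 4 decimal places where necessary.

Let x' = x−15, y' = y−5. MRS = y'/x' = p_x/p_y.
After buying the subsistence bundle (15, 5), a share 0.5 of the remaining income goes to x: x* = 15 + 0.5·(M − 15p_x − 5p_y)/p_x.
Discretionary income = 85 − 15·2 − 5·8 = 15; x* = 15 + 0.5·15/2 = 18.75.

x* = 18.75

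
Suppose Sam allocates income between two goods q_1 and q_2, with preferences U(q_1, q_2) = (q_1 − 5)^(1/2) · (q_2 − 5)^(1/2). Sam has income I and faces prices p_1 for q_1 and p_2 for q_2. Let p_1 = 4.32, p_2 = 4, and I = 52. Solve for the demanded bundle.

q_1* = 6.2037, q_2* = 6.3

This is Cobb-Douglas in (q_1−5, q_2−5): tangency gives 0.5·p_2·(q_2−5) = 0.5·p_1·(q_1−5).
After buying the subsistence bundle (5, 5), a share 0.5 of the remaining income goes to q_1: q_1* = 5 + 0.5·(I − 5p_1 − 5p_2)/p_1.
Discretionary income = 52 − 5·4.32 − 5·4 = 10.4; q_1* = 5 + 0.5·10.4/4.32 = 6.2037; q_2* = 5 + 0.5·10.4/4 = 6.3.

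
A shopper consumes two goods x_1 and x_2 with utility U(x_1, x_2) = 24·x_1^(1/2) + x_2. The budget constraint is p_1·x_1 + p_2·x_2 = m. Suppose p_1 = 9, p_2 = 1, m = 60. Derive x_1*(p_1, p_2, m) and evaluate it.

x_1* = 1.7778

Solve: √x_1 = 12·p_2/p_1, so x_1*(p_1,p_2) = (12·p_2/p_1)², and x_2* = (m − p_1·x_1*)/p_2.
Plugging in: x_1* = (12·1/9)² = 1.7778.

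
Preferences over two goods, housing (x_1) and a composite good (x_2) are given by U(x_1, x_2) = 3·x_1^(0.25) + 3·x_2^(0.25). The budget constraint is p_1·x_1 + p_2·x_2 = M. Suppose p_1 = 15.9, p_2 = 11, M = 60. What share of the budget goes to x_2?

MU_x_1 ∝ 3·x_1^(-0.75), MU_x_2 ∝ 3·x_2^(-0.75), so MRS = (x_2/x_1)^(0.75) = p_1/p_2.
Hence x_2/x_1 = (p_1/p_2)^(1/(0.75)), i.e. raised to the 4/3 power.
Substitute x_2 = (x_2/x_1)·x_1 into the budget: x_1* = M/(p_1 + p_2·(x_2/x_1)).
Numerically x_2/x_1 = 1.634328, so x_1* = 60/(15.9 + 11·1.634328) = 1.7711 and x_2* = 1.634328·1.7711 = 2.8945.
Expenditure on x_2: 11·2.8945 = 31.8398; share = 0.5307.

share on x_2 = 0.5307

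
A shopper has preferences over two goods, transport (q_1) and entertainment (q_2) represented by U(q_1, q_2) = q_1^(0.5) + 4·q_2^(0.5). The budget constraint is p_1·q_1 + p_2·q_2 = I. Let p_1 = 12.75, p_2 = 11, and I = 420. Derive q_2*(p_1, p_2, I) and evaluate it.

q_2* = 36.2283

Substitute q_2 = (q_2/q_1)·q_1 into the budget: q_1* = I/(p_1 + p_2·(q_2/q_1)).
Numerically q_2/q_1 = 21.495868, so q_1* = 420/(12.75 + 11·21.495868) = 1.6854 and q_2* = 21.495868·1.6854 = 36.2283.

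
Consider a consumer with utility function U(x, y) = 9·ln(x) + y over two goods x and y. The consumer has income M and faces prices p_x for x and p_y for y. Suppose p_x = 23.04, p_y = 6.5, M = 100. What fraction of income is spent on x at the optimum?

MU_x = 9/x, MU_y = 1. Tangency: 9/x = p_x/p_y.
So x*(p_x,p_y) = 9·p_y/p_x, independent of income; and y* = (M − 9·p_y)/p_y.
At the given prices: x* = 9·6.5/23.04 = 2.5391, and y* = 6.3846.
Expenditure on x: 23.04·2.5391 = 58.5; share = 0.585.

share on x = 0.585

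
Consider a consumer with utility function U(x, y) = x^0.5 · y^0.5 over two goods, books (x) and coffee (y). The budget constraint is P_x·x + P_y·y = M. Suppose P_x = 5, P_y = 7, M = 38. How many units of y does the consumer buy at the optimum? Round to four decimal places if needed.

Tangency: MRS = y/x = P_x/P_y.
Rearranging, P_y·y = P_x·x. Substituting into the budget gives P_x·x·(1 + 1) = M.
Demand: x*(P_x,P_y,M) = 0.5·M/P_x and y* = 0.5·M/P_y.
At P_x=5, P_y=7, M=38: y* = 0.5·38/7 = 2.7143.

y* = 2.7143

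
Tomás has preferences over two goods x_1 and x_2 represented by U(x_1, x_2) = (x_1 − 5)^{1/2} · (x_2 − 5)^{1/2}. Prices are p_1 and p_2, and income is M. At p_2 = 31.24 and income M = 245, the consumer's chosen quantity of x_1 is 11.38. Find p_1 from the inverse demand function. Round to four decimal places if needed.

p_1 = 5

This is Cobb-Douglas in (x_1−5, x_2−5): tangency gives 0.5·p_2·(x_2−5) = 0.5·p_1·(x_1−5).
After buying the subsistence bundle (5, 5), a share 0.5 of the remaining income goes to x_1: x_1* = 5 + 0.5·(M − 5p_1 − 5p_2)/p_1.
Set x_1* = 11.38 in the demand function and solve for p_1: p_1 = 5.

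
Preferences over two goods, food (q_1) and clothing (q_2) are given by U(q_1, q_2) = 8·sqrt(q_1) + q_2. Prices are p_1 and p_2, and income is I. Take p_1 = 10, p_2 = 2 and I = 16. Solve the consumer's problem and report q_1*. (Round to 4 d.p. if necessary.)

q_1* = 0.64

Utility is quasi-linear in q_2; the FOC for q_1 is 4/√q_1 = p_1/p_2.
Solve: √q_1 = 4·p_2/p_1, so q_1*(p_1,p_2) = (4·p_2/p_1)², and q_2* = (I − p_1·q_1*)/p_2.
Plugging in: q_1* = (4·2/10)² = 0.64.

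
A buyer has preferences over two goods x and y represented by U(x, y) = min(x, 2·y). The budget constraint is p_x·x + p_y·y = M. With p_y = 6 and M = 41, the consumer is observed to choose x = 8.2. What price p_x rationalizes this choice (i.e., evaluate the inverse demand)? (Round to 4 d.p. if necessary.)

p_x = 2

Leontief preferences: the optimum is at the kink where x/2 = y/1, i.e. y = (1/2)·x.
Budget: p_x·x + p_y·(1/2)·x = M, so (2·p_x + p_y)·x = 2·M.
Demand: x*(p_x,p_y,M) = 2·M/(2·p_x + p_y), y* = M/(2·p_x + p_y).
Set x* = 8.2 in the demand function and solve for p_x: p_x = 2.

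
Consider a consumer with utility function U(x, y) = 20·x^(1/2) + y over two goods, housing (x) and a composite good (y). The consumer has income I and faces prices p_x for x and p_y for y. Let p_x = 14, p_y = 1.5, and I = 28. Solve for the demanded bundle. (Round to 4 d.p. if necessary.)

x* = 1.148, y* = 7.9524

Set MRS = p_x/p_y: 10·x^(−1/2) = p_x/p_y.
Thus x* = (10·p_y/p_x)² — independent of I — with the rest of income spent on y.
Plugging in: x* = (10·1.5/14)² = 1.148, y* = 7.9524.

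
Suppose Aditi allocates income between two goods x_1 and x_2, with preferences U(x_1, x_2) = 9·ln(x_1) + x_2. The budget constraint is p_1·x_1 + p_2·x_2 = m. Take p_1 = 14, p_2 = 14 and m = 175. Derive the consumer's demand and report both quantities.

x_1* = 9, x_2* = 3.5

Set MRS = p_1/p_2: (9/x_1)/1 = p_1/p_2.
So x_1*(p_1,p_2) = 9·p_2/p_1, independent of income; and x_2* = (m − 9·p_2)/p_2.
At the given prices: x_1* = 9·14/14 = 9, and x_2* = 3.5.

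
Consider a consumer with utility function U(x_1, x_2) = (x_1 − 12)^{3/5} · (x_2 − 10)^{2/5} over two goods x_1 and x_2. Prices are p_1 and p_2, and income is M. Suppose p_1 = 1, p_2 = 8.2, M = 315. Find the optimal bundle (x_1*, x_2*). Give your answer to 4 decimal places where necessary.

x_1* = 144.6, x_2* = 20.7805

Let x_1' = x_1−12, x_2' = x_2−10. MRS = (3/2)·x_2'/x_1' = p_1/p_2.
After buying the subsistence bundle (12, 10), a share 0.6 of the remaining income goes to x_1: x_1* = 12 + 0.6·(M − 12p_1 − 10p_2)/p_1.
Discretionary income = 315 − 12·1 − 10·8.2 = 221; x_1* = 12 + 0.6·221/1 = 144.6; x_2* = 10 + 0.4·221/8.2 = 20.7805.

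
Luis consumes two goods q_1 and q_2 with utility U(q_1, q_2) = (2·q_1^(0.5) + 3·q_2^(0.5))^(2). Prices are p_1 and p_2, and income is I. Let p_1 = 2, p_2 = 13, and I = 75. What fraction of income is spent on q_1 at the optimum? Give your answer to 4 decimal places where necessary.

share on q_1 = 0.7429

From the CES first-order condition, (2/3)·(q_2/q_1)^(0.5) = p_1/p_2.
Solve for the ratio: q_2/q_1 = [(3/2)·p_1/p_2]^(2).
Substitute q_2 = (q_2/q_1)·q_1 into the budget: q_1* = I/(p_1 + p_2·(q_2/q_1)).
Numerically q_2/q_1 = 0.053254, so q_1* = 75/(2 + 13·0.053254) = 27.8571 and q_2* = 0.053254·27.8571 = 1.4835.
Expenditure on q_1: 2·27.8571 = 55.7143; share = 0.7429.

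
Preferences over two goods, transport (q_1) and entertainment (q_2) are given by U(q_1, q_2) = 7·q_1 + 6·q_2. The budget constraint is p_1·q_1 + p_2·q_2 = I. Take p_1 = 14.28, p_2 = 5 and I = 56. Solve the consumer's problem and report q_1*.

Perfect substitutes: compare marginal utility per dollar. 7/p_1 vs 6/p_2 → 0.4902 vs 1.2.
q_2 gives more utility per dollar, so spend all income on q_2: q_2* = I/p_2, q_1* = 0.
Numerically: q_1* = 0, q_2* = 11.2.

q_1* = 0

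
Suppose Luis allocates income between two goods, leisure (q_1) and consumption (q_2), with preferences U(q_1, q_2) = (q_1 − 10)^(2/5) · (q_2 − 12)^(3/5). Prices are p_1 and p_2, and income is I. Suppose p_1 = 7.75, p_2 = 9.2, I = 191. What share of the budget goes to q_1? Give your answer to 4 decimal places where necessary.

share on q_1 = 0.4123

This is Cobb-Douglas in (q_1−10, q_2−12): tangency gives 0.4·p_2·(q_2−12) = 0.6·p_1·(q_1−10).
Substituting into the budget: q_1* = 10 + 0.4·(I − 10·p_1 − 12·p_2)/p_1, and q_2* = 12 + 0.6·(…)/p_2.
Discretionary income = 191 − 10·7.75 − 12·9.2 = 3.1; q_1* = 10 + 0.4·3.1/7.75 = 10.16; q_2* = 12 + 0.6·3.1/9.2 = 12.2022.
Expenditure on q_1: 7.75·10.16 = 78.74; share = 0.4123.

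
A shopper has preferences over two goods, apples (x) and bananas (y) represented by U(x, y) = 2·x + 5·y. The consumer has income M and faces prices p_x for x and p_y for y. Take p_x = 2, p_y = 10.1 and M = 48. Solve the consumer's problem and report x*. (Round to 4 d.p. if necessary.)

Perfect substitutes: compare marginal utility per dollar. 2/p_x vs 5/p_y → 1 vs 0.495.
x gives more utility per dollar, so spend all income on x: x* = M/p_x, y* = 0.
Numerically: x* = 24, y* = 0.

x* = 24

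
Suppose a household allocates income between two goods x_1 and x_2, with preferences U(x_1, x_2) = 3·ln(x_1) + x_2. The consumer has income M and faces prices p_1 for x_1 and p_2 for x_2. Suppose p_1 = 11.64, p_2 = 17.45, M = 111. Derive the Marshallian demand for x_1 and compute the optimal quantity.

x_1* = 4.4974

MU_x_1 = 3/x_1, MU_x_2 = 1. Tangency: 3/x_1 = p_1/p_2.
So x_1*(p_1,p_2) = 3·p_2/p_1, independent of income; and x_2* = (M − 3·p_2)/p_2.
At the given prices: x_1* = 3·17.45/11.64 = 4.4974.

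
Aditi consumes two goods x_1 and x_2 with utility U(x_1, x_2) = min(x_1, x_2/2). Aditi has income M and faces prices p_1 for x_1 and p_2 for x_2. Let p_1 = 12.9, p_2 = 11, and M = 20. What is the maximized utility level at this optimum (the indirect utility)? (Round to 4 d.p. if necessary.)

V = 0.5731

Leontief preferences: the optimum is at the kink where x_1/1 = x_2/2, i.e. x_2 = 2·x_1.
Budget: p_1·x_1 + p_2·2·x_1 = M, so (p_1 + 2·p_2)·x_1 = M.
Demand: x_1*(p_1,p_2,M) = M/(p_1 + 2·p_2), x_2* = 2·M/(p_1 + 2·p_2).
Here 12.9 + 2·11 = 34.9, giving x_1* = 0.5731 and x_2* = 1.1461.
Utility at the optimum: U(0.5731, 1.1461) = 0.5731.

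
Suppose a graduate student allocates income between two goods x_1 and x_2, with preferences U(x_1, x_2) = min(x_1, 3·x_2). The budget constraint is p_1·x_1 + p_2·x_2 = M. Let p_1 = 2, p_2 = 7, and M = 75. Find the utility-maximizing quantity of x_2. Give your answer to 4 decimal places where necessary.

x_2* = 5.7692

Demand: x_1*(p_1,p_2,M) = 3·M/(3·p_1 + p_2), x_2* = M/(3·p_1 + p_2).
Here 3·2 + 7 = 13, giving x_2* = 5.7692.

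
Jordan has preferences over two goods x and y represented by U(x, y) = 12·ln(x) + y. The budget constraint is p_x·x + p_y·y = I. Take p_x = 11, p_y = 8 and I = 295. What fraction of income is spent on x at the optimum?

MU_x = 12/x, MU_y = 1. Tangency: 12/x = p_x/p_y.
So x*(p_x,p_y) = 12·p_y/p_x, independent of income; and y* = (I − 12·p_y)/p_y.
At the given prices: x* = 12·8/11 = 8.7273, and y* = 24.875.
Expenditure on x: 11·8.7273 = 96; share = 0.3254.

share on x = 0.3254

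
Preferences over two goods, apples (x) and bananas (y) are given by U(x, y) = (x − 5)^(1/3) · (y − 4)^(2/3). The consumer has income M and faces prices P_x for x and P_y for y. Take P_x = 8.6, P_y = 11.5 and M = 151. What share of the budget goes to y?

share on y = 0.5784

This is Cobb-Douglas in (x−5, y−4): tangency gives 1/3·P_y·(y−4) = 2/3·P_x·(x−5).
Substituting into the budget: x* = 5 + 1/3·(M − 5·P_x − 4·P_y)/P_x, and y* = 4 + 2/3·(…)/P_y.
Discretionary income = 151 − 5·8.6 − 4·11.5 = 62; x* = 5 + 1/3·62/8.6 = 7.4031; y* = 4 + 2/3·62/11.5 = 7.5942.
Expenditure on y: 11.5·7.5942 = 87.3333; share = 0.5784.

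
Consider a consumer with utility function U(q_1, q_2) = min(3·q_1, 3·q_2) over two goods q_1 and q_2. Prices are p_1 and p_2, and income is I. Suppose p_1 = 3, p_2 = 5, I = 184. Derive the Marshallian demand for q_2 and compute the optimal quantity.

Leontief preferences: the optimum is at the kink where q_1/3 = q_2/3, i.e. q_2 = q_1.
Budget: p_1·q_1 + p_2·q_1 = I, so (3·p_1 + 3·p_2)·q_1 = 3·I.
Demand: q_1*(p_1,p_2,I) = 3·I/(3·p_1 + 3·p_2), q_2* = 3·I/(3·p_1 + 3·p_2).
Here 3·3 + 3·5 = 24, giving q_2* = 23.

q_2* = 23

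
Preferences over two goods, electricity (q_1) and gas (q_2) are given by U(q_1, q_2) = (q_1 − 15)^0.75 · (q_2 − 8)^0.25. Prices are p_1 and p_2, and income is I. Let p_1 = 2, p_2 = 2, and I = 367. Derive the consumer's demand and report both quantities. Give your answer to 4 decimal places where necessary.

MRS = 3·(q_2−8)/(q_1−15). Tangency with p_1/p_2 gives q_2−8 = (1/3)·(p_1/p_2)·(q_1−15).
After buying the subsistence bundle (15, 8), a share 0.75 of the remaining income goes to q_1: q_1* = 15 + 0.75·(I − 15p_1 − 8p_2)/p_1.
Discretionary income = 367 − 15·2 − 8·2 = 321; q_1* = 15 + 0.75·321/2 = 135.375; q_2* = 8 + 0.25·321/2 = 48.125.

q_1* = 135.375, q_2* = 48.125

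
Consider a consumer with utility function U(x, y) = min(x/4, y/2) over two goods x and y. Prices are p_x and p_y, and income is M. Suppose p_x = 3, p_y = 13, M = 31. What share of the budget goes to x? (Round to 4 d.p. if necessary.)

With perfect complements, no substitution: consume in ratio x:y = 4:2.
Budget: p_x·x + p_y·(1/2)·x = M, so (4·p_x + 2·p_y)·x = 4·M.
Demand: x*(p_x,p_y,M) = 4·M/(4·p_x + 2·p_y), y* = 2·M/(4·p_x + 2·p_y).
Here 4·3 + 2·13 = 38, giving x* = 3.2632 and y* = 1.6316.
Expenditure on x: 3·3.2632 = 9.7895; share = 0.3158.

share on x = 0.3158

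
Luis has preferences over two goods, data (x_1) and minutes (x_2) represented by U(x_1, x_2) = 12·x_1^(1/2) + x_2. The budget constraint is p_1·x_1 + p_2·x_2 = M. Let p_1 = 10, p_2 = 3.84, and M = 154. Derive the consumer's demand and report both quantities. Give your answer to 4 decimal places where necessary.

x_1* = 5.3084, x_2* = 26.2802

MU_x_1 = 6/√x_1, MU_x_2 = 1. Tangency: 6/√x_1 = p_1/p_2.
Solve: √x_1 = 6·p_2/p_1, so x_1*(p_1,p_2) = (6·p_2/p_1)², and x_2* = (M − p_1·x_1*)/p_2.
Plugging in: x_1* = (6·3.84/10)² = 5.3084, x_2* = 26.2802.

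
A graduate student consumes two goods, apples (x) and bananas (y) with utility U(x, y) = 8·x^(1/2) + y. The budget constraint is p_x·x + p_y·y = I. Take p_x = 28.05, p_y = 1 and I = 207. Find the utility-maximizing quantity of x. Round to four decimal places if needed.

Solve: √x = 4·p_y/p_x, so x*(p_x,p_y) = (4·p_y/p_x)², and y* = (I − p_x·x*)/p_y.
Plugging in: x* = (4·1/28.05)² = 0.0203.

x* = 0.0203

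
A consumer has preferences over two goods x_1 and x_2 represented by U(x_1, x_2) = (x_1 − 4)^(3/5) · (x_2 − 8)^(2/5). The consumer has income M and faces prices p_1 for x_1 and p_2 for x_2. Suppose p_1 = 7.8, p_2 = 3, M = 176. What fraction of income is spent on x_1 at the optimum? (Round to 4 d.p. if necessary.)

share on x_1 = 0.5891

MRS = (3/2)·(x_2−8)/(x_1−4). Tangency with p_1/p_2 gives x_2−8 = (2/3)·(p_1/p_2)·(x_1−4).
Substituting into the budget: x_1* = 4 + 0.6·(M − 4·p_1 − 8·p_2)/p_1, and x_2* = 8 + 0.4·(…)/p_2.
Discretionary income = 176 − 4·7.8 − 8·3 = 120.8; x_1* = 4 + 0.6·120.8/7.8 = 13.2923; x_2* = 8 + 0.4·120.8/3 = 24.1067.
Expenditure on x_1: 7.8·13.2923 = 103.68; share = 0.5891.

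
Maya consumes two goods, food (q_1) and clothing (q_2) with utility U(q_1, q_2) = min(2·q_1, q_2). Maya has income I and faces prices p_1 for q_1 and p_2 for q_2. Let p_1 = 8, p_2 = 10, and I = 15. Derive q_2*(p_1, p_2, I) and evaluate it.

q_2* = 1.0714

Leontief preferences: the optimum is at the kink where q_1/1 = q_2/2, i.e. q_2 = 2·q_1.
Budget: p_1·q_1 + p_2·2·q_1 = I, so (p_1 + 2·p_2)·q_1 = I.
Demand: q_1*(p_1,p_2,I) = I/(p_1 + 2·p_2), q_2* = 2·I/(p_1 + 2·p_2).
Here 8 + 2·10 = 28, giving q_2* = 1.0714.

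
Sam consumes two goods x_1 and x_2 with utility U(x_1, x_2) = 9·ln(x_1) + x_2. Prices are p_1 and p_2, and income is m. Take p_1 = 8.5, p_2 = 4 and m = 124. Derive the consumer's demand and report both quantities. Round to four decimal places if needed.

x_1* = 4.2353, x_2* = 22

MU_x_1 = 9/x_1, MU_x_2 = 1. Tangency: 9/x_1 = p_1/p_2.
So x_1*(p_1,p_2) = 9·p_2/p_1, independent of income; and x_2* = (m − 9·p_2)/p_2.
At the given prices: x_1* = 9·4/8.5 = 4.2353, and x_2* = 22.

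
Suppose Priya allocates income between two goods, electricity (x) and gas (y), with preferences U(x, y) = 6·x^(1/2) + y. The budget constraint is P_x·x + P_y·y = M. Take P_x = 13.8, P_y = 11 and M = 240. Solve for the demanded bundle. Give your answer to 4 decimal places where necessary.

x* = 5.7183, y* = 14.6443

Set MRS = P_x/P_y: 3·x^(−1/2) = P_x/P_y.
Thus x* = (3·P_y/P_x)² — independent of M — with the rest of income spent on y.
Plugging in: x* = (3·11/13.8)² = 5.7183, y* = 14.6443.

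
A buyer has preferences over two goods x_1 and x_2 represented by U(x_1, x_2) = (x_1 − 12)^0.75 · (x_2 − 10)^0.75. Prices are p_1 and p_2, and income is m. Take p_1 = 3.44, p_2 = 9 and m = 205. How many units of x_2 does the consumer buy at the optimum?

Let x_1' = x_1−12, x_2' = x_2−10. MRS = x_2'/x_1' = p_1/p_2.
After buying the subsistence bundle (12, 10), a share 0.5 of the remaining income goes to x_1: x_1* = 12 + 0.5·(m − 12p_1 − 10p_2)/p_1.
Discretionary income = 205 − 12·3.44 − 10·9 = 73.72; x_2* = 10 + 0.5·73.72/9 = 14.0956.

x_2* = 14.0956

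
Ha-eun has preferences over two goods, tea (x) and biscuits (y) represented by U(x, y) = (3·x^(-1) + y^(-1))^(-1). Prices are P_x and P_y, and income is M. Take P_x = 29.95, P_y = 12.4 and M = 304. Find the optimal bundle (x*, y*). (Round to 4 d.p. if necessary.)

x* = 7.4009, y* = 6.6406

MU_x ∝ 3·x^(-2), MU_y ∝ y^(-2), so MRS = 3·(y/x)^(2) = P_x/P_y.
Hence y/x = ((1/3)·P_x/P_y)^(1/(2)), i.e. raised to the 0.5 power.
With the ratio pinned down, the budget gives x* = M/(P_x + P_y·(y/x)) and y* = (y/x)·x*.
Numerically y/x = 0.897278, so x* = 304/(29.95 + 12.4·0.897278) = 7.4009 and y* = 0.897278·7.4009 = 6.6406.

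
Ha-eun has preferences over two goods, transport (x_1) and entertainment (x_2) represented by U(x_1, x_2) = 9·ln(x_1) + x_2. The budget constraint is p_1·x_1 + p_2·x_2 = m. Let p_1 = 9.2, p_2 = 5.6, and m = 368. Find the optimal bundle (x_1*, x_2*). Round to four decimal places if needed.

Set MRS = p_1/p_2: (9/x_1)/1 = p_1/p_2.
So x_1*(p_1,p_2) = 9·p_2/p_1, independent of income; and x_2* = (m − 9·p_2)/p_2.
At the given prices: x_1* = 9·5.6/9.2 = 5.4783, and x_2* = 56.7143.

x_1* = 5.4783, x_2* = 56.7143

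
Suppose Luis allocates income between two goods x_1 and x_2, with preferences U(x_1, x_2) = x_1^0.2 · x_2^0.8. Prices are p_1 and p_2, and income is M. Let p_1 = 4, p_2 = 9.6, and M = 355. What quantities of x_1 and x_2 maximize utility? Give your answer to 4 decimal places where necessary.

x_1* = 17.75, x_2* = 29.5833

The MRS is (1/4)·x_2/x_1. Set MRS = p_1/p_2.
So 0.2·p_2·x_2 = 0.8·p_1·x_1; combined with the budget, a share 0.2 of income goes to x_1.
Demand: x_1*(p_1,p_2,M) = 0.2·M/p_1 and x_2* = 0.8·M/p_2.
At p_1=4, p_2=9.6, M=355: x_1* = 0.2·355/4 = 17.75, x_2* = 29.5833.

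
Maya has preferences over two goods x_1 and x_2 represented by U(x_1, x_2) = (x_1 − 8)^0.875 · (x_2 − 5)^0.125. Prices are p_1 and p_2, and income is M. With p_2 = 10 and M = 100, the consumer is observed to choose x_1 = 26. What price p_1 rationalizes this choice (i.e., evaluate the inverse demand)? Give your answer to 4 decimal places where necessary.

This is Cobb-Douglas in (x_1−8, x_2−5): tangency gives 0.875·p_2·(x_2−5) = 0.125·p_1·(x_1−8).
Substituting into the budget: x_1* = 8 + 0.875·(M − 8·p_1 − 5·p_2)/p_1, and x_2* = 5 + 0.125·(…)/p_2.
Set x_1* = 26 in the demand function and solve for p_1: p_1 = 1.75.

p_1 = 1.75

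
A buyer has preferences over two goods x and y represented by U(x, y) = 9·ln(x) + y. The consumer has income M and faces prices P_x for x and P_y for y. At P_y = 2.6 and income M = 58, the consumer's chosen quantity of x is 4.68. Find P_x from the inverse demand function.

Set MRS = P_x/P_y: (9/x)/1 = P_x/P_y.
So x*(P_x,P_y) = 9·P_y/P_x, independent of income; and y* = (M − 9·P_y)/P_y.
Set x* = 4.68 in the demand function and solve for P_x: P_x = 5.

P_x = 5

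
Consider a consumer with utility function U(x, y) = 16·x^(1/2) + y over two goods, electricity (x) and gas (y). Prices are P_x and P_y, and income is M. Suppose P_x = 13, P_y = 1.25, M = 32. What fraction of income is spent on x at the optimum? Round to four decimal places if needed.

Thus x* = (8·P_y/P_x)² — independent of M — with the rest of income spent on y.
Plugging in: x* = (8·1.25/13)² = 0.5917, y* = 19.4462.
Expenditure on x: 13·0.5917 = 7.6923; share = 0.2404.

share on x = 0.2404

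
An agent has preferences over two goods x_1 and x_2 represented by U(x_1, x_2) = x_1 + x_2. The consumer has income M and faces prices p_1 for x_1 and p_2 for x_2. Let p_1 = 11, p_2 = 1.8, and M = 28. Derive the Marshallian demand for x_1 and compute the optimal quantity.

Linear utility — the consumer picks whichever good has higher MU/price: 1/11 = 0.0909 vs 1/1.8 = 0.5556.
x_2 gives more utility per dollar, so spend all income on x_2: x_2* = M/p_2, x_1* = 0.
Numerically: x_1* = 0, x_2* = 15.5556.

x_1* = 0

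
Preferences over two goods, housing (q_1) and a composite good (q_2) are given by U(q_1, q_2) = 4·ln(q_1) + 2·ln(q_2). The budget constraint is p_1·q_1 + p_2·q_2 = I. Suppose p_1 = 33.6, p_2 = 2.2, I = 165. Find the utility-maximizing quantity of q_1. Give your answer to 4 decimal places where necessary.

q_1* = 3.2738

At p_1=33.6, p_2=2.2, I=165: q_1* = 2/3·165/33.6 = 3.2738.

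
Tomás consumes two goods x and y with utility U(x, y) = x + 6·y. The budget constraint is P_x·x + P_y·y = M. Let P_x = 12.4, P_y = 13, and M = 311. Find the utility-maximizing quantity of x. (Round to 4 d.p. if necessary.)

Perfect substitutes: compare marginal utility per dollar. 1/P_x vs 6/P_y → 0.0806 vs 0.4615.
y gives more utility per dollar, so spend all income on y: y* = M/P_y, x* = 0.
Numerically: x* = 0, y* = 23.9231.

x* = 0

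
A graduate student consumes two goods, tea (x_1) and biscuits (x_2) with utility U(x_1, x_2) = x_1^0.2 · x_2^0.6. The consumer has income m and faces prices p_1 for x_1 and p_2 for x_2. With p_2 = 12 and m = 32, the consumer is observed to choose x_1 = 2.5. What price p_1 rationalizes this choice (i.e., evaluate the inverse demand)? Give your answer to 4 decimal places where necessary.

p_1 = 3.2

The MRS is (1/3)·x_2/x_1. Set MRS = p_1/p_2.
Rearranging, p_2·x_2 = 3·p_1·x_1. Substituting into the budget gives p_1·x_1·(1 + 3) = m.
Demand: x_1*(p_1,p_2,m) = 0.25·m/p_1 and x_2* = 0.75·m/p_2.
Set x_1* = 2.5 in the demand function and solve for p_1: p_1 = 3.2.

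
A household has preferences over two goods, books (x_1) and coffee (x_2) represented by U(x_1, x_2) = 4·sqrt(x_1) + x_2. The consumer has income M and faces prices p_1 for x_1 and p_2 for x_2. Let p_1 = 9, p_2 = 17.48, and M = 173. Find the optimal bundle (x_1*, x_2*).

Utility is quasi-linear in x_2; the FOC for x_1 is 2/√x_1 = p_1/p_2.
Thus x_1* = (2·p_2/p_1)² — independent of M — with the rest of income spent on x_2.
Plugging in: x_1* = (2·17.48/9)² = 15.0889, x_2* = 2.1281.

x_1* = 15.0889, x_2* = 2.1281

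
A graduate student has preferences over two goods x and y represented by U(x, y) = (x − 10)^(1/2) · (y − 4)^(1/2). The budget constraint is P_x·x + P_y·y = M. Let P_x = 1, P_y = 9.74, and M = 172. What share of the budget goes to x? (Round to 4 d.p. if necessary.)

Let x' = x−10, y' = y−4. MRS = y'/x' = P_x/P_y.
After buying the subsistence bundle (10, 4), a share 0.5 of the remaining income goes to x: x* = 10 + 0.5·(M − 10P_x − 4P_y)/P_x.
Discretionary income = 172 − 10·1 − 4·9.74 = 123.04; x* = 10 + 0.5·123.04/1 = 71.52; y* = 4 + 0.5·123.04/9.74 = 10.3162.
Expenditure on x: 1·71.52 = 71.52; share = 0.4158.

share on x = 0.4158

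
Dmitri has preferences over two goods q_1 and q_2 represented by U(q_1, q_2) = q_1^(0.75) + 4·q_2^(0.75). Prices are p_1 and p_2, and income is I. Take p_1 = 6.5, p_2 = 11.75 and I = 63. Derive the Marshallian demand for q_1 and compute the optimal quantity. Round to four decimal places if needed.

From the CES first-order condition, (1/4)·(q_2/q_1)^(0.25) = p_1/p_2.
Hence q_2/q_1 = (4·p_1/p_2)^(1/(0.25)), i.e. raised to the 4 power.
With the ratio pinned down, the budget gives q_1* = I/(p_1 + p_2·(q_2/q_1)) and q_2* = (q_2/q_1)·q_1*.
Numerically q_2/q_1 = 23.974079, so q_1* = 63/(6.5 + 11.75·23.974079) = 0.2186.

q_1* = 0.2186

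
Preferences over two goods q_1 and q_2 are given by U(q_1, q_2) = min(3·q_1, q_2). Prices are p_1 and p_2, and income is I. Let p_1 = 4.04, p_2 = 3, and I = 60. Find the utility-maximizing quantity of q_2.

q_2* = 13.8037

With perfect complements, no substitution: consume in ratio q_1:q_2 = 1:3.
Budget: p_1·q_1 + p_2·3·q_1 = I, so (p_1 + 3·p_2)·q_1 = I.
Demand: q_1*(p_1,p_2,I) = I/(p_1 + 3·p_2), q_2* = 3·I/(p_1 + 3·p_2).
Here 4.04 + 3·3 = 13.04, giving q_2* = 13.8037.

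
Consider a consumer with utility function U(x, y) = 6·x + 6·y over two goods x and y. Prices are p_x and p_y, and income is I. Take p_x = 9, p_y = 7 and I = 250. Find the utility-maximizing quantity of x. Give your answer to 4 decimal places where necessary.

x* = 0

Perfect substitutes: compare marginal utility per dollar. 6/p_x vs 6/p_y → 0.6667 vs 0.8571.
y gives more utility per dollar, so spend all income on y: y* = I/p_y, x* = 0.
Numerically: x* = 0, y* = 35.7143.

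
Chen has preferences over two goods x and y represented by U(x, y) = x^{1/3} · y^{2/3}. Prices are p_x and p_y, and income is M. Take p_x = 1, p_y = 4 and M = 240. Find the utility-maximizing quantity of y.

y* = 40

The MRS is (1/2)·y/x. Set MRS = p_x/p_y.
So 1/3·p_y·y = 2/3·p_x·x; combined with the budget, a share 1/3 of income goes to x.
Demand: x*(p_x,p_y,M) = 1/3·M/p_x and y* = 2/3·M/p_y.
At p_x=1, p_y=4, M=240: y* = 2/3·240/4 = 40.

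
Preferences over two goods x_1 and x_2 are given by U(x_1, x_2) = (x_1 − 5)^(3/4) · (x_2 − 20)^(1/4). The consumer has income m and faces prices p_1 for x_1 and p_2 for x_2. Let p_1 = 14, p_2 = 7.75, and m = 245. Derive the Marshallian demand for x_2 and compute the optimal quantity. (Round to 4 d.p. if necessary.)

x_2* = 20.6452

Let x_1' = x_1−5, x_2' = x_2−20. MRS = 3·x_2'/x_1' = p_1/p_2.
After buying the subsistence bundle (5, 20), a share 0.75 of the remaining income goes to x_1: x_1* = 5 + 0.75·(m − 5p_1 − 20p_2)/p_1.
Discretionary income = 245 − 5·14 − 20·7.75 = 20; x_2* = 20 + 0.25·20/7.75 = 20.6452.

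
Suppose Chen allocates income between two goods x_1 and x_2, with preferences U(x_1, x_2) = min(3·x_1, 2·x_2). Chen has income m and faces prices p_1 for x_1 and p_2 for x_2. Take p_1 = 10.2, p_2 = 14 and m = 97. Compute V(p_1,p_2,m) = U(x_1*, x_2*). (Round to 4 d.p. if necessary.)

V = 9.3269

With perfect complements, no substitution: consume in ratio x_1:x_2 = 2:3.
Budget: p_1·x_1 + p_2·(3/2)·x_1 = m, so (2·p_1 + 3·p_2)·x_1 = 2·m.
Demand: x_1*(p_1,p_2,m) = 2·m/(2·p_1 + 3·p_2), x_2* = 3·m/(2·p_1 + 3·p_2).
Here 2·10.2 + 3·14 = 62.4, giving x_1* = 3.109 and x_2* = 4.6635.
Utility at the optimum: U(3.109, 4.6635) = 9.3269.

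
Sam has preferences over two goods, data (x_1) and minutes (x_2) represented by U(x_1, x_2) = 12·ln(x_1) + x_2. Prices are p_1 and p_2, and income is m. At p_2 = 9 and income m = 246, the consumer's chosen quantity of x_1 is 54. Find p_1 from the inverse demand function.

MU_x_1 = 12/x_1, MU_x_2 = 1. Tangency: 12/x_1 = p_1/p_2.
So x_1*(p_1,p_2) = 12·p_2/p_1, independent of income; and x_2* = (m − 12·p_2)/p_2.
Set x_1* = 54 in the demand function and solve for p_1: p_1 = 2.

p_1 = 2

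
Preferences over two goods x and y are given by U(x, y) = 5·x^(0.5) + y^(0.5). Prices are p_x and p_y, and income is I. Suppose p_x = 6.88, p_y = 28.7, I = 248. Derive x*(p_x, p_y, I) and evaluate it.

x* = 35.7041

Numerically y/x = 0.002299, so x* = 248/(6.88 + 28.7·0.002299) = 35.7041.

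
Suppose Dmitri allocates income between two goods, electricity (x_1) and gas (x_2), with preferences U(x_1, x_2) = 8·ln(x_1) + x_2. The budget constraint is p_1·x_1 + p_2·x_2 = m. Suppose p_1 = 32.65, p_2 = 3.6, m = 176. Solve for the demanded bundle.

Set MRS = p_1/p_2: (8/x_1)/1 = p_1/p_2.
So x_1*(p_1,p_2) = 8·p_2/p_1, independent of income; and x_2* = (m − 8·p_2)/p_2.
At the given prices: x_1* = 8·3.6/32.65 = 0.8821, and x_2* = 40.8889.

x_1* = 0.8821, x_2* = 40.8889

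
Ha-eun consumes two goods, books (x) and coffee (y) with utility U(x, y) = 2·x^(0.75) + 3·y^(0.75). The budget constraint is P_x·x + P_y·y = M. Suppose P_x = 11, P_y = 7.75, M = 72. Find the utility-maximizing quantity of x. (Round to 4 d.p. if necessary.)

x* = 0.423

MU_x ∝ 2·x^(-0.25), MU_y ∝ 3·y^(-0.25), so MRS = (2/3)·(y/x)^(0.25) = P_x/P_y.
Hence y/x = ((3/2)·P_x/P_y)^(1/(0.25)), i.e. raised to the 4 power.
Substitute y = (y/x)·x into the budget: x* = M/(P_x + P_y·(y/x)).
Numerically y/x = 20.54608, so x* = 72/(11 + 7.75·20.54608) = 0.423.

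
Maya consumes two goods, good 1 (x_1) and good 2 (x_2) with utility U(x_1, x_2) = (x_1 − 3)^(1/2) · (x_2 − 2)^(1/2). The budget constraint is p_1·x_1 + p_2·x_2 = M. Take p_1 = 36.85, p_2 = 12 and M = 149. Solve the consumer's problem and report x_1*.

Let x_1' = x_1−3, x_2' = x_2−2. MRS = x_2'/x_1' = p_1/p_2.
Substituting into the budget: x_1* = 3 + 0.5·(M − 3·p_1 − 2·p_2)/p_1, and x_2* = 2 + 0.5·(…)/p_2.
Discretionary income = 149 − 3·36.85 − 2·12 = 14.45; x_1* = 3 + 0.5·14.45/36.85 = 3.1961.

x_1* = 3.1961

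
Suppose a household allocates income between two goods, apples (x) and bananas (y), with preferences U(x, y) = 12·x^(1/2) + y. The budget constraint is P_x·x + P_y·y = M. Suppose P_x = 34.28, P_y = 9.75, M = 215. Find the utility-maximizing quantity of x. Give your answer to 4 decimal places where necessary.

Set MRS = P_x/P_y: 6·x^(−1/2) = P_x/P_y.
Thus x* = (6·P_y/P_x)² — independent of M — with the rest of income spent on y.
Plugging in: x* = (6·9.75/34.28)² = 2.9123.

x* = 2.9123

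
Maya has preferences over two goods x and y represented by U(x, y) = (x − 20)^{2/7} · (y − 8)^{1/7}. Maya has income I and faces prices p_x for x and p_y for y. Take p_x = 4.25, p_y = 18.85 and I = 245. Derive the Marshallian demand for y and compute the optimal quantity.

y* = 8.1627

MRS = 2·(y−8)/(x−20). Tangency with p_x/p_y gives y−8 = (1/2)·(p_x/p_y)·(x−20).
After buying the subsistence bundle (20, 8), a share 2/3 of the remaining income goes to x: x* = 20 + 2/3·(I − 20p_x − 8p_y)/p_x.
Discretionary income = 245 − 20·4.25 − 8·18.85 = 9.2; y* = 8 + 1/3·9.2/18.85 = 8.1627.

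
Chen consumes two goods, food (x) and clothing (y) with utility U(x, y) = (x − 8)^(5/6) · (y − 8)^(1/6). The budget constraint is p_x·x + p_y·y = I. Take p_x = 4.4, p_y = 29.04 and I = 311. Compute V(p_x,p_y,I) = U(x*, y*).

This is Cobb-Douglas in (x−8, y−8): tangency gives 5/6·p_y·(y−8) = 1/6·p_x·(x−8).
Substituting into the budget: x* = 8 + 5/6·(I − 8·p_x − 8·p_y)/p_x, and y* = 8 + 1/6·(…)/p_y.
Discretionary income = 311 − 8·4.4 − 8·29.04 = 43.48; x* = 8 + 5/6·43.48/4.4 = 16.2348; y* = 8 + 1/6·43.48/29.04 = 8.2495.
Utility at the optimum: U(16.2348, 8.2495) = 4.598.

V = 4.598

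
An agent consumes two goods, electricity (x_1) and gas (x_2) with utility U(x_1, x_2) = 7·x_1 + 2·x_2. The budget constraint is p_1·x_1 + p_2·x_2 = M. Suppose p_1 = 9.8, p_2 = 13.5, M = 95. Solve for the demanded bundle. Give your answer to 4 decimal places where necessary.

Perfect substitutes: compare marginal utility per dollar. 7/p_1 vs 2/p_2 → 0.7143 vs 0.1481.
x_1 gives more utility per dollar, so spend all income on x_1: x_1* = M/p_1, x_2* = 0.
Numerically: x_1* = 9.6939, x_2* = 0.

x_1* = 9.6939, x_2* = 0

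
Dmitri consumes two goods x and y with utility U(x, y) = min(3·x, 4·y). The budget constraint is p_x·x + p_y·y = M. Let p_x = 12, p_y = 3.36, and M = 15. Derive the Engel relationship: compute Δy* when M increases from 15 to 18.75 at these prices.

Δy* = 0.1937

Demand: x*(p_x,p_y,M) = 4·M/(4·p_x + 3·p_y), y* = 3·M/(4·p_x + 3·p_y).
Here 4·12 + 3·3.36 = 58.08, giving y* = 0.7748.
At M' = 18.75: y* = 0.9685. Change: 0.9685 − 0.7748 = 0.1937.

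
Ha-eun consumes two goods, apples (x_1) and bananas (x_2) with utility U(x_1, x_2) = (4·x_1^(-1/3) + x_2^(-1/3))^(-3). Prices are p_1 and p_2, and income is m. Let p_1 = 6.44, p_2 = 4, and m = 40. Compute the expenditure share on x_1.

With the ratio pinned down, the budget gives x_1* = m/(p_1 + p_2·(x_2/x_1)) and x_2* = (x_2/x_1)·x_1*.
Numerically x_2/x_1 = 0.505329, so x_1* = 40/(6.44 + 4·0.505329) = 4.7274 and x_2* = 0.505329·4.7274 = 2.3889.
Expenditure on x_1: 6.44·4.7274 = 30.4444; share = 0.7611.

share on x_1 = 0.7611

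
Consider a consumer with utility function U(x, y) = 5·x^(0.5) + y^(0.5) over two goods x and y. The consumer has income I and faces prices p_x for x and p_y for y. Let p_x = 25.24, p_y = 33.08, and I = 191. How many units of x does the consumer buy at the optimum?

From the CES first-order condition, 5·(y/x)^(0.5) = p_x/p_y.
Hence y/x = ((1/5)·p_x/p_y)^(1/(0.5)), i.e. raised to the 2 power.
With the ratio pinned down, the budget gives x* = I/(p_x + p_y·(y/x)) and y* = (y/x)·x*.
Numerically y/x = 0.023287, so x* = 191/(25.24 + 33.08·0.023287) = 7.3432.

x* = 7.3432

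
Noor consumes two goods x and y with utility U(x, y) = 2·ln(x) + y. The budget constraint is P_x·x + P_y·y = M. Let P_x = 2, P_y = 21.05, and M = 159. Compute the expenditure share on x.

MU_x = 2/x, MU_y = 1. Tangency: 2/x = P_x/P_y.
So x*(P_x,P_y) = 2·P_y/P_x, independent of income; and y* = (M − 2·P_y)/P_y.
At the given prices: x* = 2·21.05/2 = 21.05, and y* = 5.5534.
Expenditure on x: 2·21.05 = 42.1; share = 0.2648.

share on x = 0.2648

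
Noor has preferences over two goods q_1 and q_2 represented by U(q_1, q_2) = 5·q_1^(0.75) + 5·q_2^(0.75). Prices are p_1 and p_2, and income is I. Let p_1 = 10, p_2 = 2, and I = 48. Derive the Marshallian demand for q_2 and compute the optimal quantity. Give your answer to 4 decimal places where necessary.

MU_q_1 ∝ 5·q_1^(-0.25), MU_q_2 ∝ 5·q_2^(-0.25), so MRS = (q_2/q_1)^(0.25) = p_1/p_2.
Solve for the ratio: q_2/q_1 = [p_1/p_2]^(4).
With the ratio pinned down, the budget gives q_1* = I/(p_1 + p_2·(q_2/q_1)) and q_2* = (q_2/q_1)·q_1*.
Numerically q_2/q_1 = 625, so q_1* = 48/(10 + 2·625) = 0.0381 and q_2* = 625·0.0381 = 23.8095.

q_2* = 23.8095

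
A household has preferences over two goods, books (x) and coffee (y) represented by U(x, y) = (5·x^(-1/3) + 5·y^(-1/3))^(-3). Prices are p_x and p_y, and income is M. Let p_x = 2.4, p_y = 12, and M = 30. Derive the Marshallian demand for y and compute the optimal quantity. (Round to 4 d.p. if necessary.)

y* = 1.4981

MU_x ∝ 5·x^(-4/3), MU_y ∝ 5·y^(-4/3), so MRS = (y/x)^(4/3) = p_x/p_y.
Hence y/x = (p_x/p_y)^(1/(4/3)), i.e. raised to the 0.75 power.
With the ratio pinned down, the budget gives x* = M/(p_x + p_y·(y/x)) and y* = (y/x)·x*.
Numerically y/x = 0.29907, so x* = 30/(2.4 + 12·0.29907) = 5.0093 and y* = 0.29907·5.0093 = 1.4981.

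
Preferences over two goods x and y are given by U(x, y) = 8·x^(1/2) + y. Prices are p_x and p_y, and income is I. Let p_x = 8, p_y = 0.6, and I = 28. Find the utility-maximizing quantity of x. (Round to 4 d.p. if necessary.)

MU_x = 4/√x, MU_y = 1. Tangency: 4/√x = p_x/p_y.
Thus x* = (4·p_y/p_x)² — independent of I — with the rest of income spent on y.
Plugging in: x* = (4·0.6/8)² = 0.09.

x* = 0.09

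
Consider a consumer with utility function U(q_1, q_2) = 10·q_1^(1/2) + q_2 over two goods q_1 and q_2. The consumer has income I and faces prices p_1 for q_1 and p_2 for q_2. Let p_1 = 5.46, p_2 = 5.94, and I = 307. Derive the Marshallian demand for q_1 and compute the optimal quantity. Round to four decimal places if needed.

MU_q_1 = 5/√q_1, MU_q_2 = 1. Tangency: 5/√q_1 = p_1/p_2.
Thus q_1* = (5·p_2/p_1)² — independent of I — with the rest of income spent on q_2.
Plugging in: q_1* = (5·5.94/5.46)² = 29.5888.

q_1* = 29.5888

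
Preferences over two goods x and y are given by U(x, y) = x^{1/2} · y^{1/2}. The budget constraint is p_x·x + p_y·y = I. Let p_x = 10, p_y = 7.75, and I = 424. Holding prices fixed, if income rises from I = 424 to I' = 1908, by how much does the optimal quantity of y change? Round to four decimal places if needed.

Δy* = 95.7419

The MRS is y/x. Set MRS = p_x/p_y.
Rearranging, p_y·y = p_x·x. Substituting into the budget gives p_x·x·(1 + 1) = I.
Demand: x*(p_x,p_y,I) = 0.5·I/p_x and y* = 0.5·I/p_y.
At p_x=10, p_y=7.75, I=424: y* = 0.5·424/7.75 = 27.3548.
At I' = 1908: y* = 123.0968. Change: 123.0968 − 27.3548 = 95.7419.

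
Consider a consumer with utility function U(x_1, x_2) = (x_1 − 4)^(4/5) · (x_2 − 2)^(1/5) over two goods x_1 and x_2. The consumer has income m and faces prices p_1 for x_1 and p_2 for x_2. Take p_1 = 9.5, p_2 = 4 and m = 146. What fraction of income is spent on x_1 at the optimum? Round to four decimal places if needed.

share on x_1 = 0.8082

Substituting into the budget: x_1* = 4 + 0.8·(m − 4·p_1 − 2·p_2)/p_1, and x_2* = 2 + 0.2·(…)/p_2.
Discretionary income = 146 − 4·9.5 − 2·4 = 100; x_1* = 4 + 0.8·100/9.5 = 12.4211; x_2* = 2 + 0.2·100/4 = 7.
Expenditure on x_1: 9.5·12.4211 = 118; share = 0.8082.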